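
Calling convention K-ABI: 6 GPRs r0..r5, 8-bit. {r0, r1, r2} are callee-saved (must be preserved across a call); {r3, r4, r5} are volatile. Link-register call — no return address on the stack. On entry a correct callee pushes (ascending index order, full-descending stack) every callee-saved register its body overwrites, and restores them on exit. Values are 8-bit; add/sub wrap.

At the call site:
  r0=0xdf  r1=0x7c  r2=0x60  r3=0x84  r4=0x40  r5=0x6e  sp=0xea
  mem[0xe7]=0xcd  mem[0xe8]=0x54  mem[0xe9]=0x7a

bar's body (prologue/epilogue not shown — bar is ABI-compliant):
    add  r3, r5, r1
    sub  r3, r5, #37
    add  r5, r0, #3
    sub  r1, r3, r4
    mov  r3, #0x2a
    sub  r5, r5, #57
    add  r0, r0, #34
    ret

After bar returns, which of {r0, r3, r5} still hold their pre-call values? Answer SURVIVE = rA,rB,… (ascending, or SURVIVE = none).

prologue: push r0 -> mem[0xe9]=0xdf, sp=0xe9
prologue: push r1 -> mem[0xe8]=0x7c, sp=0xe8
body[0] add  r3, r5, r1 -> r3=0xea
body[1] sub  r3, r5, #37 -> r3=0x49
body[2] add  r5, r0, #3 -> r5=0xe2
body[3] sub  r1, r3, r4 -> r1=0x09
body[4] mov  r3, #0x2a -> r3=0x2a
body[5] sub  r5, r5, #57 -> r5=0xa9
body[6] add  r0, r0, #34 -> r0=0x01
epilogue: pop r1=0x7c, sp=0xe9
epilogue: pop r0=0xdf, sp=0xea
r0: callee-saved, written=True
r3: caller-saved, written=True
r5: caller-saved, written=True

SURVIVE = r0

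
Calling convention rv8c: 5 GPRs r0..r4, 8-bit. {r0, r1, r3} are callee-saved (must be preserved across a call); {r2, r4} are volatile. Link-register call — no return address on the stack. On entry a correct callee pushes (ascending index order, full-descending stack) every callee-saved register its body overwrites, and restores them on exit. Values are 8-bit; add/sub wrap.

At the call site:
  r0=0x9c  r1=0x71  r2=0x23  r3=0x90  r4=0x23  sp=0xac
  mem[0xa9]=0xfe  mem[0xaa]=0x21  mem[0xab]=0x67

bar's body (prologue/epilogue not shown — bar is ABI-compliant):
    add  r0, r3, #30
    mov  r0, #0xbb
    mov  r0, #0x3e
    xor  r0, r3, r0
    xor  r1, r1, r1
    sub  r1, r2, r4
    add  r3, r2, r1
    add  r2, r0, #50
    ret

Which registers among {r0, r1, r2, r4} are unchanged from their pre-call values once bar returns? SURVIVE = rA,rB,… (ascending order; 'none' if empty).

prologue: push r0 → mem[0xab]=0x9c, sp=0xab
prologue: push r1 → mem[0xaa]=0x71, sp=0xaa
prologue: push r3 → mem[0xa9]=0x90, sp=0xa9
body[0] add  r0, r3, #30 → r0=0xae
body[1] mov  r0, #0xbb → r0=0xbb
body[2] mov  r0, #0x3e → r0=0x3e
body[3] xor  r0, r3, r0 → r0=0xae
body[4] xor  r1, r1, r1 → r1=0x00
body[5] sub  r1, r2, r4 → r1=0x00
body[6] add  r3, r2, r1 → r3=0x23
body[7] add  r2, r0, #50 → r2=0xe0
epilogue: pop r3=0x90, sp=0xaa
epilogue: pop r1=0x71, sp=0xab
epilogue: pop r0=0x9c, sp=0xac
r0: callee-saved, written=True
r1: callee-saved, written=True
r2: caller-saved, written=True
r4: caller-saved, written=False

SURVIVE = r0,r1,r4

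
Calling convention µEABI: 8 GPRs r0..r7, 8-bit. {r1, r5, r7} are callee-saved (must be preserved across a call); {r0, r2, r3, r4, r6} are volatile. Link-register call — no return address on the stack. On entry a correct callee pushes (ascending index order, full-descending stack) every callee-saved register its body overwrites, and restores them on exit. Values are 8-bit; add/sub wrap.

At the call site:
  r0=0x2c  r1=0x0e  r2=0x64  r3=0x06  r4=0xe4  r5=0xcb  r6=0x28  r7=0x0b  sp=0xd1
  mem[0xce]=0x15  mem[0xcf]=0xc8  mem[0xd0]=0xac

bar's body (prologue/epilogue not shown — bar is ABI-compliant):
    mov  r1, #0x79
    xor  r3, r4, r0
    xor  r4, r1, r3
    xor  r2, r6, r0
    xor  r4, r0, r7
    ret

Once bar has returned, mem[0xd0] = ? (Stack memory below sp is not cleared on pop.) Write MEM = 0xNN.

prologue: push r1 -> mem[0xd0]=0x0e, sp=0xd0
body[0] mov  r1, #0x79 -> r1=0x79
body[1] xor  r3, r4, r0 -> r3=0xc8
body[2] xor  r4, r1, r3 -> r4=0xb1
body[3] xor  r2, r6, r0 -> r2=0x04
body[4] xor  r4, r0, r7 -> r4=0x27
epilogue: pop r1=0x0e, sp=0xd1
prologue pushed ['r1'] at ['0xd0']

MEM = 0x0e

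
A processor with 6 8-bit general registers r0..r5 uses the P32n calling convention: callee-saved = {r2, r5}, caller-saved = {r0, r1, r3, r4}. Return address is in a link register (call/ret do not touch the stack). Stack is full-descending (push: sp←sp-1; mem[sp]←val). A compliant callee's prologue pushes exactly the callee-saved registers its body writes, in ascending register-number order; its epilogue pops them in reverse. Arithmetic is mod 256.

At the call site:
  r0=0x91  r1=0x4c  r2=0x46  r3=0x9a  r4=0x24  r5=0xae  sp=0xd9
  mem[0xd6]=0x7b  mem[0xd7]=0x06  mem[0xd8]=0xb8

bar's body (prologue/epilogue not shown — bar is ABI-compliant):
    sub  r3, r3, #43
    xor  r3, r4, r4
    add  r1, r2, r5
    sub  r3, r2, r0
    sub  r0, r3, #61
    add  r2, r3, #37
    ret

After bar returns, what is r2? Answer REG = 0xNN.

REG = 0x46

prologue: push r2 → mem[0xd8]=0x46, sp=0xd8
body[0] sub  r3, r3, #43 → r3=0x6f
body[1] xor  r3, r4, r4 → r3=0x00
body[2] add  r1, r2, r5 → r1=0xf4
body[3] sub  r3, r2, r0 → r3=0xb5
body[4] sub  r0, r3, #61 → r0=0x78
body[5] add  r2, r3, #37 → r2=0xda
epilogue: pop r2=0x46, sp=0xd9
r2 is callee-saved → restored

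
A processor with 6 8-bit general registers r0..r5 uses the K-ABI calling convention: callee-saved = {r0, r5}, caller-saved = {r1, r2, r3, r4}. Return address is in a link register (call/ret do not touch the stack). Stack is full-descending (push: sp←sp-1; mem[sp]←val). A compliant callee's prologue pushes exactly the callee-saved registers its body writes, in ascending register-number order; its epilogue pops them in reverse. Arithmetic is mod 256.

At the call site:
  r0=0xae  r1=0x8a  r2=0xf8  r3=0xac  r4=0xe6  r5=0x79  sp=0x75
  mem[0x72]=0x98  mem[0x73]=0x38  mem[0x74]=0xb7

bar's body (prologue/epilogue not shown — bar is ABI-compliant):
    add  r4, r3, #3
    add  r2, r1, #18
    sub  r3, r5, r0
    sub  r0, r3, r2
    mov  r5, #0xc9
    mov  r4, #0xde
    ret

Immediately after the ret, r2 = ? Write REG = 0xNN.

prologue: push r0 -> mem[0x74]=0xae, sp=0x74
prologue: push r5 -> mem[0x73]=0x79, sp=0x73
body[0] add  r4, r3, #3 -> r4=0xaf
body[1] add  r2, r1, #18 -> r2=0x9c
body[2] sub  r3, r5, r0 -> r3=0xcb
body[3] sub  r0, r3, r2 -> r0=0x2f
body[4] mov  r5, #0xc9 -> r5=0xc9
body[5] mov  r4, #0xde -> r4=0xde
epilogue: pop r5=0x79, sp=0x74
epilogue: pop r0=0xae, sp=0x75
r2 is caller-saved -> body value

REG = 0x9c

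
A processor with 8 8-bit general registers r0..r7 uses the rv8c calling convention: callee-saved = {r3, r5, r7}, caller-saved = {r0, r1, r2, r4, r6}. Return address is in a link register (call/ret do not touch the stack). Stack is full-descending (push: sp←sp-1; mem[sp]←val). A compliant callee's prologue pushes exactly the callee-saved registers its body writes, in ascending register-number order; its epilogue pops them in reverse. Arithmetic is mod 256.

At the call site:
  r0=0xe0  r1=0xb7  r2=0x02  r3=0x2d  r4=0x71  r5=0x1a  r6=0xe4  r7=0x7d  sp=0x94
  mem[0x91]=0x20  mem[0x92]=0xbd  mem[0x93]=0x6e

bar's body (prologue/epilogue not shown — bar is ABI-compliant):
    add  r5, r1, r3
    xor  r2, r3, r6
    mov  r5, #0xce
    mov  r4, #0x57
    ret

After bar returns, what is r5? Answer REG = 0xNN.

REG = 0x1a

prologue: push r5 → mem[0x93]=0x1a, sp=0x93
body[0] add  r5, r1, r3 → r5=0xe4
body[1] xor  r2, r3, r6 → r2=0xc9
body[2] mov  r5, #0xce → r5=0xce
body[3] mov  r4, #0x57 → r4=0x57
epilogue: pop r5=0x1a, sp=0x94
r5 is callee-saved → restored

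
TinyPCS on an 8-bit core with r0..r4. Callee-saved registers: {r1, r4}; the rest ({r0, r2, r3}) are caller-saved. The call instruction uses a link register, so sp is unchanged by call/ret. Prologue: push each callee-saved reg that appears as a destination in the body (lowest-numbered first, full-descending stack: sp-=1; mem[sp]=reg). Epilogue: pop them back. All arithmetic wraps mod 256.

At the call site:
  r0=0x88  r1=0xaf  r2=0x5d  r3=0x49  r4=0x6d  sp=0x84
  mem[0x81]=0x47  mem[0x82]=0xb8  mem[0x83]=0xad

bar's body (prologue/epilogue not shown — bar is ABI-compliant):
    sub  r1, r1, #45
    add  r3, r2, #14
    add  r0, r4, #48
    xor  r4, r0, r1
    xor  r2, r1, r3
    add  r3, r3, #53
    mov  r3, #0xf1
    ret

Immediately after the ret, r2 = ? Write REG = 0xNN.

REG = 0xe9

prologue: push r1 -> mem[0x83]=0xaf, sp=0x83
prologue: push r4 -> mem[0x82]=0x6d, sp=0x82
body[0] sub  r1, r1, #45 -> r1=0x82
body[1] add  r3, r2, #14 -> r3=0x6b
body[2] add  r0, r4, #48 -> r0=0x9d
body[3] xor  r4, r0, r1 -> r4=0x1f
body[4] xor  r2, r1, r3 -> r2=0xe9
body[5] add  r3, r3, #53 -> r3=0xa0
body[6] mov  r3, #0xf1 -> r3=0xf1
epilogue: pop r4=0x6d, sp=0x83
epilogue: pop r1=0xaf, sp=0x84
r2 is caller-saved -> body value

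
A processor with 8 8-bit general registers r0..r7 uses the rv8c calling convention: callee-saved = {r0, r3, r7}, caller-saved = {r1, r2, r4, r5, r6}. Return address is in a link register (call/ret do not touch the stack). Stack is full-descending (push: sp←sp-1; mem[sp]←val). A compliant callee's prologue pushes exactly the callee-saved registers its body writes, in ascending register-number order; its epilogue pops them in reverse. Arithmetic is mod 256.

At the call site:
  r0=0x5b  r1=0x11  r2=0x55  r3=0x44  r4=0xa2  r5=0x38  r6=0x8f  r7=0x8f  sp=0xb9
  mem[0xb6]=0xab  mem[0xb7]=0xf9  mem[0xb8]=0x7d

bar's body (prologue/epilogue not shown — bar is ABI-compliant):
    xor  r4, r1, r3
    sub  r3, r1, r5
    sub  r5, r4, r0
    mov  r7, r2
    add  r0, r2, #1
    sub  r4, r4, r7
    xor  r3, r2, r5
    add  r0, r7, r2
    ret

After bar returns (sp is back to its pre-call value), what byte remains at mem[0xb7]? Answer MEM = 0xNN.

MEM = 0x44

prologue: push r0 -> mem[0xb8]=0x5b, sp=0xb8
prologue: push r3 -> mem[0xb7]=0x44, sp=0xb7
prologue: push r7 -> mem[0xb6]=0x8f, sp=0xb6
body[0] xor  r4, r1, r3 -> r4=0x55
body[1] sub  r3, r1, r5 -> r3=0xd9
body[2] sub  r5, r4, r0 -> r5=0xfa
body[3] mov  r7, r2 -> r7=0x55
body[4] add  r0, r2, #1 -> r0=0x56
body[5] sub  r4, r4, r7 -> r4=0x00
body[6] xor  r3, r2, r5 -> r3=0xaf
body[7] add  r0, r7, r2 -> r0=0xaa
epilogue: pop r7=0x8f, sp=0xb7
epilogue: pop r3=0x44, sp=0xb8
epilogue: pop r0=0x5b, sp=0xb9
prologue pushed ['r0', 'r3', 'r7'] at ['0xb8', '0xb7', '0xb6']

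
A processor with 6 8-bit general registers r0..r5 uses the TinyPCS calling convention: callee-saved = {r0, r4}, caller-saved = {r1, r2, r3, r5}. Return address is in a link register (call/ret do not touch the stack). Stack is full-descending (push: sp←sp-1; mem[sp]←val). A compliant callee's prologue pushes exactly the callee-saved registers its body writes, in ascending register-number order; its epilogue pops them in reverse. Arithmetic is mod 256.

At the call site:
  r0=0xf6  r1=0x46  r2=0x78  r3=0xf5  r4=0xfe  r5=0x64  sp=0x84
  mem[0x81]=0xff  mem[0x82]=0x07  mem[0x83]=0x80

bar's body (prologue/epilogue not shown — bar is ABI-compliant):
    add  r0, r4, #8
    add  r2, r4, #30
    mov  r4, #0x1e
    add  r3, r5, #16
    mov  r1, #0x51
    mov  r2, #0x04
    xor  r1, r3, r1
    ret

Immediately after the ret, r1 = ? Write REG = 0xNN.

prologue: push r0 -> mem[0x83]=0xf6, sp=0x83
prologue: push r4 -> mem[0x82]=0xfe, sp=0x82
body[0] add  r0, r4, #8 -> r0=0x06
body[1] add  r2, r4, #30 -> r2=0x1c
body[2] mov  r4, #0x1e -> r4=0x1e
body[3] add  r3, r5, #16 -> r3=0x74
body[4] mov  r1, #0x51 -> r1=0x51
body[5] mov  r2, #0x04 -> r2=0x04
body[6] xor  r1, r3, r1 -> r1=0x25
epilogue: pop r4=0xfe, sp=0x83
epilogue: pop r0=0xf6, sp=0x84
r1 is caller-saved -> body value

REG = 0x25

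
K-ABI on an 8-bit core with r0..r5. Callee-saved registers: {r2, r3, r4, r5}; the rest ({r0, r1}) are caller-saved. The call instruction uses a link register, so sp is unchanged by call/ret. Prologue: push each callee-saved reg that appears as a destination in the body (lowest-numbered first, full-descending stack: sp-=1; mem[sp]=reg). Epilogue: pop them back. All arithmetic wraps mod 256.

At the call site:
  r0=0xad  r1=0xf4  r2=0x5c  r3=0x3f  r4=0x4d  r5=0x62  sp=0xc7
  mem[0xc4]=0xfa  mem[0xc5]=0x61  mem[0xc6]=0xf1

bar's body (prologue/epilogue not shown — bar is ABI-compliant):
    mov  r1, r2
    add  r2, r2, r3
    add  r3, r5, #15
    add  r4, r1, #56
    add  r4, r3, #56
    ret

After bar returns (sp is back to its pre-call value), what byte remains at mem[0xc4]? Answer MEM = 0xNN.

prologue: push r2 → mem[0xc6]=0x5c, sp=0xc6
prologue: push r3 → mem[0xc5]=0x3f, sp=0xc5
prologue: push r4 → mem[0xc4]=0x4d, sp=0xc4
body[0] mov  r1, r2 → r1=0x5c
body[1] add  r2, r2, r3 → r2=0x9b
body[2] add  r3, r5, #15 → r3=0x71
body[3] add  r4, r1, #56 → r4=0x94
body[4] add  r4, r3, #56 → r4=0xa9
epilogue: pop r4=0x4d, sp=0xc5
epilogue: pop r3=0x3f, sp=0xc6
epilogue: pop r2=0x5c, sp=0xc7
prologue pushed ['r2', 'r3', 'r4'] at ['0xc6', '0xc5', '0xc4']

MEM = 0x4d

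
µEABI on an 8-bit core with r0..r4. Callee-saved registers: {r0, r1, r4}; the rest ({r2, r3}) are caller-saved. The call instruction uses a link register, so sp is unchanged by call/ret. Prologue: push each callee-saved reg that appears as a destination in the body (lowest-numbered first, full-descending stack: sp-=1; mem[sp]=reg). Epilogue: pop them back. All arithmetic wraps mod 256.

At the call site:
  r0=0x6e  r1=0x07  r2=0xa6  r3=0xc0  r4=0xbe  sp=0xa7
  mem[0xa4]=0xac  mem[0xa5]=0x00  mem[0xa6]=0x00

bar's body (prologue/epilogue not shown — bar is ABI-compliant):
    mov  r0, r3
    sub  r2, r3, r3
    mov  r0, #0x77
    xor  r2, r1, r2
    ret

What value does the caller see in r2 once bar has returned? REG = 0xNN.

REG = 0x07

prologue: push r0 → mem[0xa6]=0x6e, sp=0xa6
body[0] mov  r0, r3 → r0=0xc0
body[1] sub  r2, r3, r3 → r2=0x00
body[2] mov  r0, #0x77 → r0=0x77
body[3] xor  r2, r1, r2 → r2=0x07
epilogue: pop r0=0x6e, sp=0xa7
r2 is caller-saved → body value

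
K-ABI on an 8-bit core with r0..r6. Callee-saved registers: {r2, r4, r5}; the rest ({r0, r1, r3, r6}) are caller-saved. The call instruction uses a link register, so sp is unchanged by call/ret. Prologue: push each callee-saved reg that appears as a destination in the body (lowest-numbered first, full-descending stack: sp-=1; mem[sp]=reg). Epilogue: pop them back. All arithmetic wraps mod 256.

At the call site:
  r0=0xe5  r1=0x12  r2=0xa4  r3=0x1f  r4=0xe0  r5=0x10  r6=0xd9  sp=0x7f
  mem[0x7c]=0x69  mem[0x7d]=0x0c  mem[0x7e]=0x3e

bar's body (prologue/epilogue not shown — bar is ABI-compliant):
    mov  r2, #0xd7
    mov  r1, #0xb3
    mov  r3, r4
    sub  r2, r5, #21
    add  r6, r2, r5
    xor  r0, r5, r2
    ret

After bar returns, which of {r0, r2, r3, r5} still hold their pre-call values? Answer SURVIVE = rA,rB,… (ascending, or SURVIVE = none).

prologue: push r2 → mem[0x7e]=0xa4, sp=0x7e
body[0] mov  r2, #0xd7 → r2=0xd7
body[1] mov  r1, #0xb3 → r1=0xb3
body[2] mov  r3, r4 → r3=0xe0
body[3] sub  r2, r5, #21 → r2=0xfb
body[4] add  r6, r2, r5 → r6=0x0b
body[5] xor  r0, r5, r2 → r0=0xeb
epilogue: pop r2=0xa4, sp=0x7f
r0: caller-saved, written=True
r2: callee-saved, written=True
r3: caller-saved, written=True
r5: callee-saved, written=False

SURVIVE = r2,r5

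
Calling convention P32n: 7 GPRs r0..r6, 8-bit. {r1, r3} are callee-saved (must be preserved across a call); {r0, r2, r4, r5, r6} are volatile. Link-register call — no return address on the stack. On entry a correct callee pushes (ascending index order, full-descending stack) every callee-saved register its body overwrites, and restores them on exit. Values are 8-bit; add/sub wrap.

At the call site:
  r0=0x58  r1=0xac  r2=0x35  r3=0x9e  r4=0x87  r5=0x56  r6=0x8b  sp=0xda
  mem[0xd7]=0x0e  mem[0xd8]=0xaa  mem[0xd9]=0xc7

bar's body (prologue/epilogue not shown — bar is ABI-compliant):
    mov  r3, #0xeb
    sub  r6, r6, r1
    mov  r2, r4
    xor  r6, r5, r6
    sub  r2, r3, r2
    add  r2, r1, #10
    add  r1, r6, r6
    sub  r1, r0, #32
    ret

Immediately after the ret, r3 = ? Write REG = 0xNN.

REG = 0x9e

prologue: push r1 → mem[0xd9]=0xac, sp=0xd9
prologue: push r3 → mem[0xd8]=0x9e, sp=0xd8
body[0] mov  r3, #0xeb → r3=0xeb
body[1] sub  r6, r6, r1 → r6=0xdf
body[2] mov  r2, r4 → r2=0x87
body[3] xor  r6, r5, r6 → r6=0x89
body[4] sub  r2, r3, r2 → r2=0x64
body[5] add  r2, r1, #10 → r2=0xb6
body[6] add  r1, r6, r6 → r1=0x12
body[7] sub  r1, r0, #32 → r1=0x38
epilogue: pop r3=0x9e, sp=0xd9
epilogue: pop r1=0xac, sp=0xda
r3 is callee-saved → restored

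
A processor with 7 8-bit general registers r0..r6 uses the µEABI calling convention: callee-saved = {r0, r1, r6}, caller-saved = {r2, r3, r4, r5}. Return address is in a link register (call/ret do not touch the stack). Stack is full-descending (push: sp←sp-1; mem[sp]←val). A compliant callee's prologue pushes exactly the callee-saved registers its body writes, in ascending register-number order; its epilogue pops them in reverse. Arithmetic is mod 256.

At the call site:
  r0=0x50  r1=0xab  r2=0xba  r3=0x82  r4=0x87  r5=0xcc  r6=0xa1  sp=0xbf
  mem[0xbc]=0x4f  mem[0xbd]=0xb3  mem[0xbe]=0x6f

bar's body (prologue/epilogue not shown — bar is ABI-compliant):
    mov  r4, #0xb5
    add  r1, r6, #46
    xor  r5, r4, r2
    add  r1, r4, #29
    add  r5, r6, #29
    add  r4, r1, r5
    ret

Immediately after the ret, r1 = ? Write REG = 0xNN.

REG = 0xab

prologue: push r1 → mem[0xbe]=0xab, sp=0xbe
body[0] mov  r4, #0xb5 → r4=0xb5
body[1] add  r1, r6, #46 → r1=0xcf
body[2] xor  r5, r4, r2 → r5=0x0f
body[3] add  r1, r4, #29 → r1=0xd2
body[4] add  r5, r6, #29 → r5=0xbe
body[5] add  r4, r1, r5 → r4=0x90
epilogue: pop r1=0xab, sp=0xbf
r1 is callee-saved → restored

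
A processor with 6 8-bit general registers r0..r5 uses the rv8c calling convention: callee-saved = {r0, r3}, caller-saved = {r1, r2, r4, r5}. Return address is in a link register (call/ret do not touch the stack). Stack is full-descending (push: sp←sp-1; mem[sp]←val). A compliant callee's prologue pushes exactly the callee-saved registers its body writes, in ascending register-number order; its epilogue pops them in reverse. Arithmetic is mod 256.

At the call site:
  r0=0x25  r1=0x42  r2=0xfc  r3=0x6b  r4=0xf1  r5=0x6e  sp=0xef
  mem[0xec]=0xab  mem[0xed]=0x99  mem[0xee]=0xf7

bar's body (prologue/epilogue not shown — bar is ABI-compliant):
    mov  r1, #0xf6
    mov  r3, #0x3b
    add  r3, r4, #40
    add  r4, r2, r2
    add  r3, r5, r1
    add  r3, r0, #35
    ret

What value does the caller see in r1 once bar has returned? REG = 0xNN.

REG = 0xf6

prologue: push r3 -> mem[0xee]=0x6b, sp=0xee
body[0] mov  r1, #0xf6 -> r1=0xf6
body[1] mov  r3, #0x3b -> r3=0x3b
body[2] add  r3, r4, #40 -> r3=0x19
body[3] add  r4, r2, r2 -> r4=0xf8
body[4] add  r3, r5, r1 -> r3=0x64
body[5] add  r3, r0, #35 -> r3=0x48
epilogue: pop r3=0x6b, sp=0xef
r1 is caller-saved -> body value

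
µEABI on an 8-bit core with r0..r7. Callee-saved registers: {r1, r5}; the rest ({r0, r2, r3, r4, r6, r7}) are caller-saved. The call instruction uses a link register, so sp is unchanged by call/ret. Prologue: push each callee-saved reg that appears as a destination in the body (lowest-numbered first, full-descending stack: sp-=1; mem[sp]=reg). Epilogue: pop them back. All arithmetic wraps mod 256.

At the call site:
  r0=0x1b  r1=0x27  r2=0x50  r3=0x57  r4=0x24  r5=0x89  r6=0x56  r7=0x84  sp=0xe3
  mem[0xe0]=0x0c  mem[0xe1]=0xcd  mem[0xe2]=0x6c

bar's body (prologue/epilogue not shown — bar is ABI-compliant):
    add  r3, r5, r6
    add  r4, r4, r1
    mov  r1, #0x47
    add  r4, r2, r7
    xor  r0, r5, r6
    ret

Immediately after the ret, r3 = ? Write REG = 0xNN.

REG = 0xdf

prologue: push r1 → mem[0xe2]=0x27, sp=0xe2
body[0] add  r3, r5, r6 → r3=0xdf
body[1] add  r4, r4, r1 → r4=0x4b
body[2] mov  r1, #0x47 → r1=0x47
body[3] add  r4, r2, r7 → r4=0xd4
body[4] xor  r0, r5, r6 → r0=0xdf
epilogue: pop r1=0x27, sp=0xe3
r3 is caller-saved → body value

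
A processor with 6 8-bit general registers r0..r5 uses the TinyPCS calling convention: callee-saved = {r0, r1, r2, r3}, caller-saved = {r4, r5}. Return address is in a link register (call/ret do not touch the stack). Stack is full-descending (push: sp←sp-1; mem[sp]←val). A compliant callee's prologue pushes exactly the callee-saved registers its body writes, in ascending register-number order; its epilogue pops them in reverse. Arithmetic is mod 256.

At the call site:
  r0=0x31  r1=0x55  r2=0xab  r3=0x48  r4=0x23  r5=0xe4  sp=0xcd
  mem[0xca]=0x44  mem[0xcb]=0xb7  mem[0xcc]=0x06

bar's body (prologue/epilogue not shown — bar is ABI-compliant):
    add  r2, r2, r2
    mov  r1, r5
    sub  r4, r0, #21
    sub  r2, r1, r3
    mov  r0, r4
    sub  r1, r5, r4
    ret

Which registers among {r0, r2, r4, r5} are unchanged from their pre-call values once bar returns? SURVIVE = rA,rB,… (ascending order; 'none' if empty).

SURVIVE = r0,r2,r5

prologue: push r0 -> mem[0xcc]=0x31, sp=0xcc
prologue: push r1 -> mem[0xcb]=0x55, sp=0xcb
prologue: push r2 -> mem[0xca]=0xab, sp=0xca
body[0] add  r2, r2, r2 -> r2=0x56
body[1] mov  r1, r5 -> r1=0xe4
body[2] sub  r4, r0, #21 -> r4=0x1c
body[3] sub  r2, r1, r3 -> r2=0x9c
body[4] mov  r0, r4 -> r0=0x1c
body[5] sub  r1, r5, r4 -> r1=0xc8
epilogue: pop r2=0xab, sp=0xcb
epilogue: pop r1=0x55, sp=0xcc
epilogue: pop r0=0x31, sp=0xcd
r0: callee-saved, written=True
r2: callee-saved, written=True
r4: caller-saved, written=True
r5: caller-saved, written=False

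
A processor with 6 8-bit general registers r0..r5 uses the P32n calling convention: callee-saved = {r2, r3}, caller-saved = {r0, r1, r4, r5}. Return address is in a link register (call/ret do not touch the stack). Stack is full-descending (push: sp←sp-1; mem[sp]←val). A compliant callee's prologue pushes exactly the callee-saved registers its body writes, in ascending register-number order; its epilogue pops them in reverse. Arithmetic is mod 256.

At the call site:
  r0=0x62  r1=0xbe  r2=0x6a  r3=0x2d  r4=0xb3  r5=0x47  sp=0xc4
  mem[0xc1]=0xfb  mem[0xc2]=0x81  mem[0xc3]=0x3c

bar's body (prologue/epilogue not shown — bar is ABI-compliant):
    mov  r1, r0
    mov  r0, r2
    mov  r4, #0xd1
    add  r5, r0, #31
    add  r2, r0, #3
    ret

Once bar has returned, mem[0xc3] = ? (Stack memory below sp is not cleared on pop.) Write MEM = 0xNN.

prologue: push r2 → mem[0xc3]=0x6a, sp=0xc3
body[0] mov  r1, r0 → r1=0x62
body[1] mov  r0, r2 → r0=0x6a
body[2] mov  r4, #0xd1 → r4=0xd1
body[3] add  r5, r0, #31 → r5=0x89
body[4] add  r2, r0, #3 → r2=0x6d
epilogue: pop r2=0x6a, sp=0xc4
prologue pushed ['r2'] at ['0xc3']

MEM = 0x6a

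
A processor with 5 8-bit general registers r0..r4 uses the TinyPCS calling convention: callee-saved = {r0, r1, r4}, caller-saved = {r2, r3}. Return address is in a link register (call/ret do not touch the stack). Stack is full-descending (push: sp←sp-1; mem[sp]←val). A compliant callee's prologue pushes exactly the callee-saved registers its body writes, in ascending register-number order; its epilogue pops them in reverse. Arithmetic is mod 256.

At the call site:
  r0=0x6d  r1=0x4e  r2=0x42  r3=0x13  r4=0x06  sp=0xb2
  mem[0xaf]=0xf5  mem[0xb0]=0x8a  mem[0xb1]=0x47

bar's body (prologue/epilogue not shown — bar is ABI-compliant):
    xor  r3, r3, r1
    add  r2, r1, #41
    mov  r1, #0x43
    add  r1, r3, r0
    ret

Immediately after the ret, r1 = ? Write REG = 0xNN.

prologue: push r1 -> mem[0xb1]=0x4e, sp=0xb1
body[0] xor  r3, r3, r1 -> r3=0x5d
body[1] add  r2, r1, #41 -> r2=0x77
body[2] mov  r1, #0x43 -> r1=0x43
body[3] add  r1, r3, r0 -> r1=0xca
epilogue: pop r1=0x4e, sp=0xb2
r1 is callee-saved -> restored

REG = 0x4e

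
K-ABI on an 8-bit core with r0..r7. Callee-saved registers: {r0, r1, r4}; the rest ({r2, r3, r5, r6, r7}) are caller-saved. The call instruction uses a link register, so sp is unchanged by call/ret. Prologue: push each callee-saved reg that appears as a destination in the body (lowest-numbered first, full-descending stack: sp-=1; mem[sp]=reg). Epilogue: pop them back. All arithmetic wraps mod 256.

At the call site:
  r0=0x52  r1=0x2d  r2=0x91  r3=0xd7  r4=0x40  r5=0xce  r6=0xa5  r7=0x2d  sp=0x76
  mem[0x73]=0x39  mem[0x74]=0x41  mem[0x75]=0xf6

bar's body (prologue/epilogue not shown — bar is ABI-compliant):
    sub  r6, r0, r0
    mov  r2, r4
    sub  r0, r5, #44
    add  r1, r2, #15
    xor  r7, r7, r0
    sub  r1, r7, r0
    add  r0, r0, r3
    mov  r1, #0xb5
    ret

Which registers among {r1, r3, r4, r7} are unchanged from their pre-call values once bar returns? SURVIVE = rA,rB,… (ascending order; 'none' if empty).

prologue: push r0 → mem[0x75]=0x52, sp=0x75
prologue: push r1 → mem[0x74]=0x2d, sp=0x74
body[0] sub  r6, r0, r0 → r6=0x00
body[1] mov  r2, r4 → r2=0x40
body[2] sub  r0, r5, #44 → r0=0xa2
body[3] add  r1, r2, #15 → r1=0x4f
body[4] xor  r7, r7, r0 → r7=0x8f
body[5] sub  r1, r7, r0 → r1=0xed
body[6] add  r0, r0, r3 → r0=0x79
body[7] mov  r1, #0xb5 → r1=0xb5
epilogue: pop r1=0x2d, sp=0x75
epilogue: pop r0=0x52, sp=0x76
r1: callee-saved, written=True
r3: caller-saved, written=False
r4: callee-saved, written=False
r7: caller-saved, written=True

SURVIVE = r1,r3,r4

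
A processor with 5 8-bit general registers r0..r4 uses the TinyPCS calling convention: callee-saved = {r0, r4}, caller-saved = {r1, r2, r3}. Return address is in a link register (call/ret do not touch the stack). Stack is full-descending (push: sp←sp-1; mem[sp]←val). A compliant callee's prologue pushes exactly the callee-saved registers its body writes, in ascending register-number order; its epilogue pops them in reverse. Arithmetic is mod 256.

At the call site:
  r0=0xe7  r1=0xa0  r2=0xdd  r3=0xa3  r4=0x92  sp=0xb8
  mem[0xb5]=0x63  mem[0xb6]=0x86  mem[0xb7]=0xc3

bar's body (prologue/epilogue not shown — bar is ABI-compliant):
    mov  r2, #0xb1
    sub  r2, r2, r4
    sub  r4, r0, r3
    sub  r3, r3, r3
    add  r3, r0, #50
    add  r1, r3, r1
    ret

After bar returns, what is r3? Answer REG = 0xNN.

prologue: push r4 → mem[0xb7]=0x92, sp=0xb7
body[0] mov  r2, #0xb1 → r2=0xb1
body[1] sub  r2, r2, r4 → r2=0x1f
body[2] sub  r4, r0, r3 → r4=0x44
body[3] sub  r3, r3, r3 → r3=0x00
body[4] add  r3, r0, #50 → r3=0x19
body[5] add  r1, r3, r1 → r1=0xb9
epilogue: pop r4=0x92, sp=0xb8
r3 is caller-saved → body value

REG = 0x19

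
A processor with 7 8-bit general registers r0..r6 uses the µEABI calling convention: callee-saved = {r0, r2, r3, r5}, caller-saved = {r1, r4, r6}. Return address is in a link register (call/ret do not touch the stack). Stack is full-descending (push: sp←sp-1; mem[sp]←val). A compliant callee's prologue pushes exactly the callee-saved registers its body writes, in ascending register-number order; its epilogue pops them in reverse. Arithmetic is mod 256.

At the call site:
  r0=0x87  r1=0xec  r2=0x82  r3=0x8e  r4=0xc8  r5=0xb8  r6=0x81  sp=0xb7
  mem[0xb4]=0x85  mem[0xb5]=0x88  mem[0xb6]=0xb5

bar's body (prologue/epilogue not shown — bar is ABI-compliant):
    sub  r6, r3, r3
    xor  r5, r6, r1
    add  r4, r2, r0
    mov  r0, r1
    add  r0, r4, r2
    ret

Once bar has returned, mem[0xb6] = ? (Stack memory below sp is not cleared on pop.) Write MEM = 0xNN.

MEM = 0x87

prologue: push r0 -> mem[0xb6]=0x87, sp=0xb6
prologue: push r5 -> mem[0xb5]=0xb8, sp=0xb5
body[0] sub  r6, r3, r3 -> r6=0x00
body[1] xor  r5, r6, r1 -> r5=0xec
body[2] add  r4, r2, r0 -> r4=0x09
body[3] mov  r0, r1 -> r0=0xec
body[4] add  r0, r4, r2 -> r0=0x8b
epilogue: pop r5=0xb8, sp=0xb6
epilogue: pop r0=0x87, sp=0xb7
prologue pushed ['r0', 'r5'] at ['0xb6', '0xb5']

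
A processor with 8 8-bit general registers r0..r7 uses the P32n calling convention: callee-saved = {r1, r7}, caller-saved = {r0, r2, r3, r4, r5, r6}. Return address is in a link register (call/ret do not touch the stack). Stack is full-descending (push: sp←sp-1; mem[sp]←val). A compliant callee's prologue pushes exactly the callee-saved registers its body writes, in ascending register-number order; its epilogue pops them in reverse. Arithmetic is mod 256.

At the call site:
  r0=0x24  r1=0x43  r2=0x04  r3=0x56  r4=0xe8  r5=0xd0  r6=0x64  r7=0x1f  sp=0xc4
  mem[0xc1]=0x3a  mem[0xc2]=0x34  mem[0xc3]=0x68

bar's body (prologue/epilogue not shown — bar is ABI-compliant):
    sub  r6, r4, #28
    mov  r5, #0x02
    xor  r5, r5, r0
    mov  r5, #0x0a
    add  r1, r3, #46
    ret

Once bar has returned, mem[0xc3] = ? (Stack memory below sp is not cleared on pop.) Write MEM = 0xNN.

prologue: push r1 -> mem[0xc3]=0x43, sp=0xc3
body[0] sub  r6, r4, #28 -> r6=0xcc
body[1] mov  r5, #0x02 -> r5=0x02
body[2] xor  r5, r5, r0 -> r5=0x26
body[3] mov  r5, #0x0a -> r5=0x0a
body[4] add  r1, r3, #46 -> r1=0x84
epilogue: pop r1=0x43, sp=0xc4
prologue pushed ['r1'] at ['0xc3']

MEM = 0x43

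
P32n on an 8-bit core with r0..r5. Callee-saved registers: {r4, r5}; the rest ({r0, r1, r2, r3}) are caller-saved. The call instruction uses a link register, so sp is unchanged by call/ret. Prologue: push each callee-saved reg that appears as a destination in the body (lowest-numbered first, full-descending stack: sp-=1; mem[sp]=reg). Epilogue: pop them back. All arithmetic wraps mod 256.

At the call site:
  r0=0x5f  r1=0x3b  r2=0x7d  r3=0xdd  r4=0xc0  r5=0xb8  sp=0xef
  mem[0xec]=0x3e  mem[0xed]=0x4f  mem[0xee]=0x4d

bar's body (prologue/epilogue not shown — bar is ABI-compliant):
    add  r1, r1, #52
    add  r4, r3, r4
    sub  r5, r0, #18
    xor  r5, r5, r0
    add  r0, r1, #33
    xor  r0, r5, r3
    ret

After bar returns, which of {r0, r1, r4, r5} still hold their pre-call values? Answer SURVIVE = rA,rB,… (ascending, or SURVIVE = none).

SURVIVE = r4,r5

prologue: push r4 -> mem[0xee]=0xc0, sp=0xee
prologue: push r5 -> mem[0xed]=0xb8, sp=0xed
body[0] add  r1, r1, #52 -> r1=0x6f
body[1] add  r4, r3, r4 -> r4=0x9d
body[2] sub  r5, r0, #18 -> r5=0x4d
body[3] xor  r5, r5, r0 -> r5=0x12
body[4] add  r0, r1, #33 -> r0=0x90
body[5] xor  r0, r5, r3 -> r0=0xcf
epilogue: pop r5=0xb8, sp=0xee
epilogue: pop r4=0xc0, sp=0xef
r0: caller-saved, written=True
r1: caller-saved, written=True
r4: callee-saved, written=True
r5: callee-saved, written=True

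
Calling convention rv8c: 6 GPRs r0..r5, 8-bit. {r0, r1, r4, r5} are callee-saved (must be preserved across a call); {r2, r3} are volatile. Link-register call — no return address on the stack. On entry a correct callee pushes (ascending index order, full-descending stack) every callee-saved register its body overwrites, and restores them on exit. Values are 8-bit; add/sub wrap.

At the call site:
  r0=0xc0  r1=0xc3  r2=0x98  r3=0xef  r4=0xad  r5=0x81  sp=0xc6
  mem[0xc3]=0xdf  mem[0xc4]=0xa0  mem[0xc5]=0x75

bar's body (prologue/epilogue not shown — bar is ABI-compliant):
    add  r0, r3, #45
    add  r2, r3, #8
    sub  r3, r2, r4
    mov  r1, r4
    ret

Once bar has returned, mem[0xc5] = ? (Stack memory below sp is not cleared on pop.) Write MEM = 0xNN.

prologue: push r0 -> mem[0xc5]=0xc0, sp=0xc5
prologue: push r1 -> mem[0xc4]=0xc3, sp=0xc4
body[0] add  r0, r3, #45 -> r0=0x1c
body[1] add  r2, r3, #8 -> r2=0xf7
body[2] sub  r3, r2, r4 -> r3=0x4a
body[3] mov  r1, r4 -> r1=0xad
epilogue: pop r1=0xc3, sp=0xc5
epilogue: pop r0=0xc0, sp=0xc6
prologue pushed ['r0', 'r1'] at ['0xc5', '0xc4']

MEM = 0xc0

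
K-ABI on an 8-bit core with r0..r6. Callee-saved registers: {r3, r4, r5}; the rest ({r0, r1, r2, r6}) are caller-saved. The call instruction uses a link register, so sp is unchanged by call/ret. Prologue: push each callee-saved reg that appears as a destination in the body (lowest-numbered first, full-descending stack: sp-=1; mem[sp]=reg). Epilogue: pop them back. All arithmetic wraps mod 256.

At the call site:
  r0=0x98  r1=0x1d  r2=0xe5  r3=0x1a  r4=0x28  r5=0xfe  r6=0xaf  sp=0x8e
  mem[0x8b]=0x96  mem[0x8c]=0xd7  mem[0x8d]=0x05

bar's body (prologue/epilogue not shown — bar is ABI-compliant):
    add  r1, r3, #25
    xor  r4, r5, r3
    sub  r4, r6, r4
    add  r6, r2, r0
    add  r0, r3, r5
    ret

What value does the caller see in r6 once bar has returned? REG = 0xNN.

prologue: push r4 → mem[0x8d]=0x28, sp=0x8d
body[0] add  r1, r3, #25 → r1=0x33
body[1] xor  r4, r5, r3 → r4=0xe4
body[2] sub  r4, r6, r4 → r4=0xcb
body[3] add  r6, r2, r0 → r6=0x7d
body[4] add  r0, r3, r5 → r0=0x18
epilogue: pop r4=0x28, sp=0x8e
r6 is caller-saved → body value

REG = 0x7d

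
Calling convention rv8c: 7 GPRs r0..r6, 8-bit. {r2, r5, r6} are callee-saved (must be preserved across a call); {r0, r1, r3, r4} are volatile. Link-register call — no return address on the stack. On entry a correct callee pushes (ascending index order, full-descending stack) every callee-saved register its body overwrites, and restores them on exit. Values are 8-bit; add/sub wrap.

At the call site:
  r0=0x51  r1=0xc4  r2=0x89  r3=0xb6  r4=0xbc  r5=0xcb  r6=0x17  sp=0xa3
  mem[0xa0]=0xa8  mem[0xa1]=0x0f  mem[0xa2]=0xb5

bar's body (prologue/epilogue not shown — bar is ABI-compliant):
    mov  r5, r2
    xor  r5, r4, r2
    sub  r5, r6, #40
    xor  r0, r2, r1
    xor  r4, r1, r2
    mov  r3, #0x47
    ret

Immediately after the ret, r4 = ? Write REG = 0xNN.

REG = 0x4d

prologue: push r5 → mem[0xa2]=0xcb, sp=0xa2
body[0] mov  r5, r2 → r5=0x89
body[1] xor  r5, r4, r2 → r5=0x35
body[2] sub  r5, r6, #40 → r5=0xef
body[3] xor  r0, r2, r1 → r0=0x4d
body[4] xor  r4, r1, r2 → r4=0x4d
body[5] mov  r3, #0x47 → r3=0x47
epilogue: pop r5=0xcb, sp=0xa3
r4 is caller-saved → body value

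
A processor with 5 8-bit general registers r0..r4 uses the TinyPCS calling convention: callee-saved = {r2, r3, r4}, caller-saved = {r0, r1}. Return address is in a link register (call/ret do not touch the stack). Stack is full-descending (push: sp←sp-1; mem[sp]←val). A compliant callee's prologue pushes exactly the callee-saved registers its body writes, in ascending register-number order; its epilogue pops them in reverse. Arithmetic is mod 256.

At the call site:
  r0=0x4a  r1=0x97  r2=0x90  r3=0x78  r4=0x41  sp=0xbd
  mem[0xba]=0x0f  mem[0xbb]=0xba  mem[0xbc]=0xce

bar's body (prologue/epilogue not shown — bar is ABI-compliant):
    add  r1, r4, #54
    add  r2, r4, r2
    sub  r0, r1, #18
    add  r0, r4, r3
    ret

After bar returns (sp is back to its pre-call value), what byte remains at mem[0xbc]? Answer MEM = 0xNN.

MEM = 0x90

prologue: push r2 -> mem[0xbc]=0x90, sp=0xbc
body[0] add  r1, r4, #54 -> r1=0x77
body[1] add  r2, r4, r2 -> r2=0xd1
body[2] sub  r0, r1, #18 -> r0=0x65
body[3] add  r0, r4, r3 -> r0=0xb9
epilogue: pop r2=0x90, sp=0xbd
prologue pushed ['r2'] at ['0xbc']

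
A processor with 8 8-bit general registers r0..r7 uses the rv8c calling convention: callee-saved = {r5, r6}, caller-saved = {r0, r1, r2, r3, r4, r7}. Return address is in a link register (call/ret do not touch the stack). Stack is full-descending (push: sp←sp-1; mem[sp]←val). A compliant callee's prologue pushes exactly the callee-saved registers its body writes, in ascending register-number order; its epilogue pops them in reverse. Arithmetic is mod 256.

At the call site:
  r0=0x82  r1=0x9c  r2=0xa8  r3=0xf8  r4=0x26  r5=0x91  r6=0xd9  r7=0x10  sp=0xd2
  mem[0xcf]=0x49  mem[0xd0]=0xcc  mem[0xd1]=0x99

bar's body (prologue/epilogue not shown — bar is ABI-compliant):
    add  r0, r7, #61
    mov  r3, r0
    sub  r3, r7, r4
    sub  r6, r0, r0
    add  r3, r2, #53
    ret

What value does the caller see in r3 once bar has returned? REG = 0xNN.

prologue: push r6 → mem[0xd1]=0xd9, sp=0xd1
body[0] add  r0, r7, #61 → r0=0x4d
body[1] mov  r3, r0 → r3=0x4d
body[2] sub  r3, r7, r4 → r3=0xea
body[3] sub  r6, r0, r0 → r6=0x00
body[4] add  r3, r2, #53 → r3=0xdd
epilogue: pop r6=0xd9, sp=0xd2
r3 is caller-saved → body value

REG = 0xdd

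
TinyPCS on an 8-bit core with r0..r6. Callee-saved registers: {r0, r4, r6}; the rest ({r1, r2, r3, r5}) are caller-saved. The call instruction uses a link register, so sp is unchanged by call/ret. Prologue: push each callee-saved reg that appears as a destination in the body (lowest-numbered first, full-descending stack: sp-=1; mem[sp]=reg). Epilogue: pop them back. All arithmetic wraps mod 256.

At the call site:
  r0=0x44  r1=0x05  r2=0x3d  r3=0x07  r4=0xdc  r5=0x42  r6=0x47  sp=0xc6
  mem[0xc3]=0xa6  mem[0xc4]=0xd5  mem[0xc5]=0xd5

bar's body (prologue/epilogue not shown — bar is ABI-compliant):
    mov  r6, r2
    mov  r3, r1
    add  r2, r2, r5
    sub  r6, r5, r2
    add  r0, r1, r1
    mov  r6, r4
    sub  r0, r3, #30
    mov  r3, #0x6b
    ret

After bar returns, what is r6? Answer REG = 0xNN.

REG = 0x47

prologue: push r0 → mem[0xc5]=0x44, sp=0xc5
prologue: push r6 → mem[0xc4]=0x47, sp=0xc4
body[0] mov  r6, r2 → r6=0x3d
body[1] mov  r3, r1 → r3=0x05
body[2] add  r2, r2, r5 → r2=0x7f
body[3] sub  r6, r5, r2 → r6=0xc3
body[4] add  r0, r1, r1 → r0=0x0a
body[5] mov  r6, r4 → r6=0xdc
body[6] sub  r0, r3, #30 → r0=0xe7
body[7] mov  r3, #0x6b → r3=0x6b
epilogue: pop r6=0x47, sp=0xc5
epilogue: pop r0=0x44, sp=0xc6
r6 is callee-saved → restored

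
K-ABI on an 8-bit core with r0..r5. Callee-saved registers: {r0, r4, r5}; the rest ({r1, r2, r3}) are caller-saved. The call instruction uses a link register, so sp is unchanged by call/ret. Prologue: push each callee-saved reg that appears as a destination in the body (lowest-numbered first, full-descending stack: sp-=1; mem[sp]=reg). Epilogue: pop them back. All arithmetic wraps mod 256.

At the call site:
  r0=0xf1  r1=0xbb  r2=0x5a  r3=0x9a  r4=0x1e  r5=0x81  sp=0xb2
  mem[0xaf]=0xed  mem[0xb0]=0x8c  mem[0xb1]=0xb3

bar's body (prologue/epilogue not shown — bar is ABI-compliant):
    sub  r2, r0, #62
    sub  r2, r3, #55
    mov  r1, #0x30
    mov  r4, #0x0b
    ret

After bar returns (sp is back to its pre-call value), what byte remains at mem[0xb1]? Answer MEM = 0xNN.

prologue: push r4 → mem[0xb1]=0x1e, sp=0xb1
body[0] sub  r2, r0, #62 → r2=0xb3
body[1] sub  r2, r3, #55 → r2=0x63
body[2] mov  r1, #0x30 → r1=0x30
body[3] mov  r4, #0x0b → r4=0x0b
epilogue: pop r4=0x1e, sp=0xb2
prologue pushed ['r4'] at ['0xb1']

MEM = 0x1e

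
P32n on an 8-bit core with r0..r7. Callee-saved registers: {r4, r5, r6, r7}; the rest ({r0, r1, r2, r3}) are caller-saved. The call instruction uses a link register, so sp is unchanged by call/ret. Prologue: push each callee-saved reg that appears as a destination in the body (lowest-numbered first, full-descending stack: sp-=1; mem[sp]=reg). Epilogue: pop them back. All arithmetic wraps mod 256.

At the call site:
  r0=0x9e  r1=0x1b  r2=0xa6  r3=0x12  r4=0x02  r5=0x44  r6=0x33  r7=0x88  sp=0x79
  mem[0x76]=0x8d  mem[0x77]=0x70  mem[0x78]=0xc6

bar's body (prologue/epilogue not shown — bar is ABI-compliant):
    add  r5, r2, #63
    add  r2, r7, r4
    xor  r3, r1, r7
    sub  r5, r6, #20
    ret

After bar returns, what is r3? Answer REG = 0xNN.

prologue: push r5 -> mem[0x78]=0x44, sp=0x78
body[0] add  r5, r2, #63 -> r5=0xe5
body[1] add  r2, r7, r4 -> r2=0x8a
body[2] xor  r3, r1, r7 -> r3=0x93
body[3] sub  r5, r6, #20 -> r5=0x1f
epilogue: pop r5=0x44, sp=0x79
r3 is caller-saved -> body value

REG = 0x93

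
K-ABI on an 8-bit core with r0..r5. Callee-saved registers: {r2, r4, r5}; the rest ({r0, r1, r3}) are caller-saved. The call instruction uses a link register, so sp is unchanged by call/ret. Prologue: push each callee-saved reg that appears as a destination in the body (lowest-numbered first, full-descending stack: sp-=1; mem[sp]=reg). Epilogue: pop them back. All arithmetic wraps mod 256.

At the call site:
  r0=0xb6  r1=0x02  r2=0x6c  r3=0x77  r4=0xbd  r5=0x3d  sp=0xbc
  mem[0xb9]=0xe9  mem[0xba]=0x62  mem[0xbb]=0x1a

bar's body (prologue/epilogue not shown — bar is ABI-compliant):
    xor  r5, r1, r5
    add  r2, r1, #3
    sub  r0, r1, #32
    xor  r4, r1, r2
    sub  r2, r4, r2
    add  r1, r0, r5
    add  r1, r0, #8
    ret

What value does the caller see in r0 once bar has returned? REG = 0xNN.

prologue: push r2 → mem[0xbb]=0x6c, sp=0xbb
prologue: push r4 → mem[0xba]=0xbd, sp=0xba
prologue: push r5 → mem[0xb9]=0x3d, sp=0xb9
body[0] xor  r5, r1, r5 → r5=0x3f
body[1] add  r2, r1, #3 → r2=0x05
body[2] sub  r0, r1, #32 → r0=0xe2
body[3] xor  r4, r1, r2 → r4=0x07
body[4] sub  r2, r4, r2 → r2=0x02
body[5] add  r1, r0, r5 → r1=0x21
body[6] add  r1, r0, #8 → r1=0xea
epilogue: pop r5=0x3d, sp=0xba
epilogue: pop r4=0xbd, sp=0xbb
epilogue: pop r2=0x6c, sp=0xbc
r0 is caller-saved → body value

REG = 0xe2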